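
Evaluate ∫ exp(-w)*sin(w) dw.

-exp(-w)*sin(w)/2 - exp(-w)*cos(w)/2 + C

Let I denote the integral. Integrate by parts with u = sin(w), dv = exp(-w) dw, so v = -exp(-w): I = -exp(-w)*sin(w) + ∫ exp(-w)*cos(w) dw.
Apply parts again with u = cos(w), dv = exp(-w) dw: ∫ exp(-w)*cos(w) dw = -exp(-w)*cos(w) − I. Substituting back brings back I: I = -exp(-w)*sin(w) - exp(-w)*cos(w) − I.
Solving for I: (1 + 1)·I equals the remaining terms, so I = (1/2)·(-exp(-w)*sin(w) - exp(-w)*cos(w)).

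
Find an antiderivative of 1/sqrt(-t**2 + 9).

Substitute t = 3·sin(θ), so dt = 3·cos(θ) dθ and the radical becomes sqrt(-t**2 + 9) = 3·cos(θ) by the Pythagorean identity.
Integrate the resulting trig expression in θ, then back-substitute θ = asin(t/3), sin(θ) = t/3, cos(θ) = sqrt(-t**2 + 9)/3 (absorbing any constant into C).

asin(t/3) + C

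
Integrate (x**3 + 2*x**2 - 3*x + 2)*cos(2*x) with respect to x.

x**3*sin(2*x)/2 + x**2*sin(2*x) + 3*x**2*cos(2*x)/4 - 9*x*sin(2*x)/4 + x*cos(2*x) + sin(2*x)/2 - 9*cos(2*x)/8 + C

Use integration by parts with u = x**3 + 2*x**2 - 3*x + 2, dv = cos(2*x) dx, so v = sin(2*x)/2.
Apply parts 3 times (tabular method): alternate signs, differentiate u down to 0, integrate dv up.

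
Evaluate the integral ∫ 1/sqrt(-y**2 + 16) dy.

asin(y/4) + C

Substitute y = 4·sin(θ), so dy = 4·cos(θ) dθ and the radical becomes sqrt(-y**2 + 16) = 4·cos(θ) by the Pythagorean identity.
Integrate the resulting trig expression in θ, then back-substitute θ = asin(y/4), sin(θ) = y/4, cos(θ) = sqrt(-y**2 + 16)/4 (absorbing any constant into C).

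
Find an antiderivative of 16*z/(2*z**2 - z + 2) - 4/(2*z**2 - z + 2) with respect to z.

4*log(2*z**2 - z + 2) + C

Let u = 2*z**2 - z + 2, so du = (4*z - 1) dz.
Rewriting, the integral becomes 4·∫ 1/u du = 4·log(u).
Substituting back, u = 2*z**2 - z + 2.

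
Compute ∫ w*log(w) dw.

w**2*log(w)/2 - w**2/4 + C

Use integration by parts with u = log(w), dv = w dw.
Then du = 1/w dw and v = w**2/2.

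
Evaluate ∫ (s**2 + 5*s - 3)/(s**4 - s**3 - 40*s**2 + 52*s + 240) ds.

47*log(s - 5)/77 - 11*log(s - 4)/20 - 3*log(s + 2)/56 - 3*log(s + 6)/440 + C

Factor the denominator: (s - 5)*(s - 4)*(s + 2)*(s + 6).
Partial-fraction decomposition: -3/(440*(s + 6)) - 3/(56*(s + 2)) - 11/(20*(s - 4)) + 47/(77*(s - 5)).
Integrate each term: A/(s−a) contributes A·log|s−a|.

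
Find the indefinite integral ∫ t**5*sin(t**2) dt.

Let u = t², du = 2t dt; rewrite as (1/2)∫ u^2·sin(1u) du.
Now integrate by parts 2 times.

-t**4*cos(t**2)/2 + t**2*sin(t**2) + cos(t**2) + C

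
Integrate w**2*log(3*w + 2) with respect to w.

w**3*log(3*w + 2)/3 - w**3/9 + w**2/9 - 4*w/27 + 8*log(3*w + 2)/81 + C

Use integration by parts with u = log(3*w + 2), dv = w**2 dw.
Then du = 3/(3*w + 2) dw and v = w**3/3.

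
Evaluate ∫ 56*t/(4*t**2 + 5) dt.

Let u = 4*t**2 + 5, so du = (8*t) dt.
Rewriting, the integral becomes 7·∫ 1/u du = 7·log(u).
Substituting back, u = 4*t**2 + 5.

7*log(4*t**2 + 5) + C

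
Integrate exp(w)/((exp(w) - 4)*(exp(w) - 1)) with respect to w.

log(exp(w) - 4)/3 - log(exp(w) - 1)/3 + C

Let u = e^w, du = e^w dw.
The integral becomes ∫ du/((u-4)(u-1)); decompose into partial fractions.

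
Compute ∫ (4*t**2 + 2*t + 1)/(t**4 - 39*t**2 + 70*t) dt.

Factor the denominator: t*(t - 5)*(t - 2)*(t + 7).
Partial-fraction decomposition: -61/(252*(t + 7)) - 7/(18*(t - 2)) + 37/(60*(t - 5)) + 1/(70*t).
Integrate each term: A/(t−a) contributes A·log|t−a|.

log(t)/70 + 37*log(t - 5)/60 - 7*log(t - 2)/18 - 61*log(t + 7)/252 + C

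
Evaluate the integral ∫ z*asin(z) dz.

z**2*asin(z)/2 + z*sqrt(-z**2 + 1)/4 - asin(z)/4 + C

Use integration by parts with u = arcsin(z), dv = z dz.
Then du = 1/sqrt(-z**2 + 1) dz.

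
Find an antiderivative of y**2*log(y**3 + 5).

Let u = y**3 + 5, so du = (3*y**2) dy.
The integral becomes (1/3)·∫ log(u) du; integrate by parts with u′=log(u), dv′=du.

y**3*log(y**3 + 5)/3 - y**3/3 + 5*log(y**3 + 5)/3 + C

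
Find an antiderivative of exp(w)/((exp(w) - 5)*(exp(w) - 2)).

log(exp(w) - 5)/3 - log(exp(w) - 2)/3 + C

Let u = e^w, du = e^w dw.
The integral becomes ∫ du/((u-2)(u-5)); decompose into partial fractions.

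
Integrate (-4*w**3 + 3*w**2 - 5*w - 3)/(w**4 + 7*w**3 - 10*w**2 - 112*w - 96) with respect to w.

-231*log(w - 4)/400 - 3*log(w + 1)/25 + 107*log(w + 4)/16 - 999*log(w + 6)/100 + C

Factor the denominator: (w - 4)*(w + 1)*(w + 4)*(w + 6).
Partial-fraction decomposition: -999/(100*(w + 6)) + 107/(16*(w + 4)) - 3/(25*(w + 1)) - 231/(400*(w - 4)).
Integrate each term: A/(w−a) contributes A·log|w−a|.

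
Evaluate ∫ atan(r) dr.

Use integration by parts with u = arctan(r), dv = dr.
Then du = 1/(r**2 + 1) dr.

r*atan(r) - log(r**2 + 1)/2 + C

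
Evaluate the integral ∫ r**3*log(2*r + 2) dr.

r**4*log(2*r + 2)/4 - r**4/16 + r**3/12 - r**2/8 + r/4 - log(r + 1)/4 + C

Use integration by parts with u = log(2*r + 2), dv = r**3 dr.
Then du = 2/(2*r + 2) dr and v = r**4/4.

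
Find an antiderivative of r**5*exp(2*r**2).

(2*r**4 - 2*r**2 + 1)*exp(2*r**2)/8 + C

Let u = r², du = 2r dr; rewrite as (1/2)∫ u^2·exp(2u) du.
Now integrate by parts 2 times.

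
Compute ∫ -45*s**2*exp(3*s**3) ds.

Let u = 3*s**3, so du = (9*s**2) ds.
Rewriting, the integral becomes -5·∫ e^u du = -5·e^u.
Substituting back, u = 3*s**3.

-5*exp(3*s**3) + C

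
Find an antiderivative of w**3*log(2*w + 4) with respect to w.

w**4*log(2*w + 4)/4 - w**4/16 + w**3/6 - w**2/2 + 2*w - 4*log(w + 2) + C

Use integration by parts with u = log(2*w + 4), dv = w**3 dw.
Then du = 2/(2*w + 4) dw and v = w**4/4.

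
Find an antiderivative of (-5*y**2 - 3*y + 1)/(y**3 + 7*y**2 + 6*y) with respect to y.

log(y)/6 + log(y + 1)/5 - 161*log(y + 6)/30 + C

Factor the denominator: y*(y + 1)*(y + 6).
Partial-fraction decomposition: -161/(30*(y + 6)) + 1/(5*(y + 1)) + 1/(6*y).
Integrate each term: A/(y−a) contributes A·log|y−a|.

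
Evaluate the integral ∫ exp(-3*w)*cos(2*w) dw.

Let I denote the integral. Integrate by parts with u = cos(2*w), dv = exp(-3*w) dw, so v = -exp(-3*w)/3: I = -exp(-3*w)*cos(2*w)/3 − (2/3)·∫ exp(-3*w)*sin(2*w) dw.
Apply parts again with u = sin(2*w), dv = exp(-3*w) dw: ∫ exp(-3*w)*sin(2*w) dw = -exp(-3*w)*sin(2*w)/3 + (2/3)·I. Substituting back brings back I: I = 2*exp(-3*w)*sin(2*w)/9 - exp(-3*w)*cos(2*w)/3 − (4/9)·I.
Solving for I: (1 + 4/9)·I equals the remaining terms, so I = (9/13)·(2*exp(-3*w)*sin(2*w)/9 - exp(-3*w)*cos(2*w)/3).

2*exp(-3*w)*sin(2*w)/13 - 3*exp(-3*w)*cos(2*w)/13 + C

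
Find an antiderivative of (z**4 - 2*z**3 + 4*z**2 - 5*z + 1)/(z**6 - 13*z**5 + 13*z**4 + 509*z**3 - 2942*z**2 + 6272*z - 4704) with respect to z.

Factor the denominator: (z - 7)*(z - 4)**2*(z - 3)*(z - 2)*(z + 7).
Partial-fraction decomposition: -3319/(152460*(z + 7)) + 7/(180*(z - 2)) - 49/(40*(z - 3)) + 2017/(4356*(z - 4)) - 173/(66*(z - 4)**2) + 1877/(2520*(z - 7)).
Integrate each term; A/(z−a) gives A·log|z−a|; A/(z−a)² gives −A/(z−a).

1877*log(z - 7)/2520 + 2017*log(z - 4)/4356 - 49*log(z - 3)/40 + 7*log(z - 2)/180 - 3319*log(z + 7)/152460 + 173/(66*z - 264) + C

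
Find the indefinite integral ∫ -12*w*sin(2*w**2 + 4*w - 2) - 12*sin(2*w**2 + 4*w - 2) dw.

Let u = 2*w**2 + 4*w - 2, so du = (4*w + 4) dw.
Rewriting, the integral becomes -3·∫ sin(u) du = -3·-cos(u).
Substituting back, u = 2*w**2 + 4*w - 2.

3*cos(2*w**2 + 4*w - 2) + C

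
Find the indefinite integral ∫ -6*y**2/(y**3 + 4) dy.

Let u = y**3 + 4, so du = (3*y**2) dy.
Rewriting, the integral becomes -2·∫ 1/u du = -2·log(u).
Substituting back, u = y**3 + 4.

-2*log(y**3 + 4) + C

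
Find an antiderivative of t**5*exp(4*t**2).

Let u = t², du = 2t dt; rewrite as (1/2)∫ u^2·exp(4u) du.
Now integrate by parts 2 times.

(8*t**4 - 4*t**2 + 1)*exp(4*t**2)/64 + C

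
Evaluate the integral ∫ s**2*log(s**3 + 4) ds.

s**3*log(s**3 + 4)/3 - s**3/3 + 4*log(s**3 + 4)/3 + C

Let u = s**3 + 4, so du = (3*s**2) ds.
The integral becomes (1/3)·∫ log(u) du; integrate by parts with u′=log(u), dv′=du.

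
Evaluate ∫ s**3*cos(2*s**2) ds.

Let u = s², du = 2s ds; rewrite as (1/2)∫ u^1·cos(2u) du.
Now integrate by parts 1 time.

s**2*sin(2*s**2)/4 + cos(2*s**2)/8 + C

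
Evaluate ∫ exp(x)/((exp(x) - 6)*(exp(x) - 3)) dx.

log(exp(x) - 6)/3 - log(exp(x) - 3)/3 + C

Let u = e^x, du = e^x dx.
The integral becomes ∫ du/((u-3)(u-6)); decompose into partial fractions.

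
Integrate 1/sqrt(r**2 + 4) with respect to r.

Substitute r = 2·tan(θ), so dr = 2·sec(θ)^2 dθ and the radical becomes sqrt(r**2 + 4) = 2·sec(θ) by the Pythagorean identity.
Integrate the resulting trig expression in θ, then back-substitute tan(θ) = r/2, sec(θ) = sqrt(r**2 + 4)/2 (absorbing any constant into C).

log(r + sqrt(r**2 + 4)) + C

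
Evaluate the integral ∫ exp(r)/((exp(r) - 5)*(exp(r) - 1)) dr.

log(exp(r) - 5)/4 - log(exp(r) - 1)/4 + C

Let u = e^r, du = e^r dr.
The integral becomes ∫ du/((u-5)(u-1)); decompose into partial fractions.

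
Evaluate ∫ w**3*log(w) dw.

Use integration by parts with u = log(w), dv = w**3 dw.
Then du = 1/w dw and v = w**4/4.

w**4*log(w)/4 - w**4/16 + C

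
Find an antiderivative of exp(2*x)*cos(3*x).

Let I denote the integral. Integrate by parts with u = cos(3*x), dv = exp(2*x) dx, so v = exp(2*x)/2: I = exp(2*x)*cos(3*x)/2 + (3/2)·∫ exp(2*x)*sin(3*x) dx.
Apply parts again with u = sin(3*x), dv = exp(2*x) dx: ∫ exp(2*x)*sin(3*x) dx = exp(2*x)*sin(3*x)/2 − (3/2)·I. Substituting back brings back I: I = 3*exp(2*x)*sin(3*x)/4 + exp(2*x)*cos(3*x)/2 − (9/4)·I.
Solving for I: (1 + 9/4)·I equals the remaining terms, so I = (4/13)·(3*exp(2*x)*sin(3*x)/4 + exp(2*x)*cos(3*x)/2).

3*exp(2*x)*sin(3*x)/13 + 2*exp(2*x)*cos(3*x)/13 + C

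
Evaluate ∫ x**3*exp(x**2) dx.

Let u = x², du = 2x dx; rewrite as (1/2)∫ u^1·exp(1u) du.
Now integrate by parts 1 time.

(x**2 - 1)*exp(x**2)/2 + C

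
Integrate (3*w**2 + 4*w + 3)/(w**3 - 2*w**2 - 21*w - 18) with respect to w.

15*log(w - 6)/7 - log(w + 1)/7 + log(w + 3) + C

Factor the denominator: (w - 6)*(w + 1)*(w + 3).
Partial-fraction decomposition: 1/(w + 3) - 1/(7*(w + 1)) + 15/(7*(w - 6)).
Integrate each term: A/(w−a) contributes A·log|w−a|.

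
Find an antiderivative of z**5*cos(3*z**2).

Let u = z², du = 2z dz; rewrite as (1/2)∫ u^2·cos(3u) du.
Now integrate by parts 2 times.

z**4*sin(3*z**2)/6 + z**2*cos(3*z**2)/9 - sin(3*z**2)/27 + C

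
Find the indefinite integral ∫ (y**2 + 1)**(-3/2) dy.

Substitute y = tan(θ), so dy = sec(θ)^2 dθ and the radical becomes sqrt(y**2 + 1) = sec(θ) by the Pythagorean identity.
Integrate the resulting trig expression in θ, then back-substitute tan(θ) = y, sec(θ) = sqrt(y**2 + 1) (absorbing any constant into C).

y/sqrt(y**2 + 1) + C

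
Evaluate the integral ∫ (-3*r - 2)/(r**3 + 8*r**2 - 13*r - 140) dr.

Factor the denominator: (r - 4)*(r + 5)*(r + 7).
Partial-fraction decomposition: 19/(22*(r + 7)) - 13/(18*(r + 5)) - 14/(99*(r - 4)).
Integrate each term: A/(r−a) contributes A·log|r−a|.

-14*log(r - 4)/99 - 13*log(r + 5)/18 + 19*log(r + 7)/22 + C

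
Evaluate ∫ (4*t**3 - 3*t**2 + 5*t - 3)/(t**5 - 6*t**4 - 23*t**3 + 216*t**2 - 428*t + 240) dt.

149*log(t - 5)/44 - 15*log(t - 4)/4 + 9*log(t - 2)/16 - log(t - 1)/28 - 201*log(t + 6)/1232 + C

Factor the denominator: (t - 5)*(t - 4)*(t - 2)*(t - 1)*(t + 6).
Partial-fraction decomposition: -201/(1232*(t + 6)) - 1/(28*(t - 1)) + 9/(16*(t - 2)) - 15/(4*(t - 4)) + 149/(44*(t - 5)).
Integrate each term: A/(t−a) contributes A·log|t−a|.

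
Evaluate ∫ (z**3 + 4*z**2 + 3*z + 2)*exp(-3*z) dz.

Use integration by parts with u = z**3 + 4*z**2 + 3*z + 2, dv = exp(-3*z) dz, so v = -exp(-3*z)/3.
Apply parts 3 times (tabular method): alternate signs, differentiate u down to 0, integrate dv up.

(-9*z**3 - 45*z**2 - 57*z - 37)*exp(-3*z)/27 + C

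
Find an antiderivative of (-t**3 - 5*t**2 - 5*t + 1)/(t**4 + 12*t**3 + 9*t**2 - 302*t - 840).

-137*log(t - 5)/594 - 5*log(t + 4)/54 + 67*log(t + 6)/22 - 67*log(t + 7)/18 + C

Factor the denominator: (t - 5)*(t + 4)*(t + 6)*(t + 7).
Partial-fraction decomposition: -67/(18*(t + 7)) + 67/(22*(t + 6)) - 5/(54*(t + 4)) - 137/(594*(t - 5)).
Integrate each term: A/(t−a) contributes A·log|t−a|.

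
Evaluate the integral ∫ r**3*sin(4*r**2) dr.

-r**2*cos(4*r**2)/8 + sin(4*r**2)/32 + C

Let u = r², du = 2r dr; rewrite as (1/2)∫ u^1·sin(4u) du.
Now integrate by parts 1 time.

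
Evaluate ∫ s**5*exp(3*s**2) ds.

(9*s**4 - 6*s**2 + 2)*exp(3*s**2)/54 + C

Let u = s², du = 2s ds; rewrite as (1/2)∫ u^2·exp(3u) du.
Now integrate by parts 2 times.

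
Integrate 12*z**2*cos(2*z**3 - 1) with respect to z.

2*sin(2*z**3 - 1) + C

Let u = 2*z**3 - 1, so du = (6*z**2) dz.
Rewriting, the integral becomes 2·∫ cos(u) du = 2·sin(u).
Substituting back, u = 2*z**3 - 1.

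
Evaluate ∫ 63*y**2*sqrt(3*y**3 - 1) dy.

Let u = 3*y**3 - 1, so du = (9*y**2) dy.
Rewriting, the integral becomes 7·∫ √u du = 7·(2/3)u^(3/2).
Substituting back, u = 3*y**3 - 1.

14*(3*y**3 - 1)**(3/2)/3 + C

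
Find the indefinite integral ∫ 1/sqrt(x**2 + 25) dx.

Substitute x = 5·tan(θ), so dx = 5·sec(θ)^2 dθ and the radical becomes sqrt(x**2 + 25) = 5·sec(θ) by the Pythagorean identity.
Integrate the resulting trig expression in θ, then back-substitute tan(θ) = x/5, sec(θ) = sqrt(x**2 + 25)/5 (absorbing any constant into C).

log(x + sqrt(x**2 + 25)) + C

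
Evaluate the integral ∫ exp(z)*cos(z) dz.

exp(z)*sin(z)/2 + exp(z)*cos(z)/2 + C

Let I denote the integral. Integrate by parts with u = cos(z), dv = exp(z) dz, so v = exp(z): I = exp(z)*cos(z) + ∫ exp(z)*sin(z) dz.
Apply parts again with u = sin(z), dv = exp(z) dz: ∫ exp(z)*sin(z) dz = exp(z)*sin(z) − I. Substituting back brings back I: I = exp(z)*sin(z) + exp(z)*cos(z) − I.
Solving for I: (1 + 1)·I equals the remaining terms, so I = (1/2)·(exp(z)*sin(z) + exp(z)*cos(z)).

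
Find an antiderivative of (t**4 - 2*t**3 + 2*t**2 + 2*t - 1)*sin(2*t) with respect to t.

-t**4*cos(2*t)/2 + t**3*sin(2*t) + t**3*cos(2*t) - 3*t**2*sin(2*t)/2 + t**2*cos(2*t)/2 - t*sin(2*t)/2 - 5*t*cos(2*t)/2 + 5*sin(2*t)/4 + cos(2*t)/4 + C

Use integration by parts with u = t**4 - 2*t**3 + 2*t**2 + 2*t - 1, dv = sin(2*t) dt, so v = -cos(2*t)/2.
Apply parts 4 times (tabular method): alternate signs, differentiate u down to 0, integrate dv up.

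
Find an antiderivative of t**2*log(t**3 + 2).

Let u = t**3 + 2, so du = (3*t**2) dt.
The integral becomes (1/3)·∫ log(u) du; integrate by parts with u′=log(u), dv′=du.

t**3*log(t**3 + 2)/3 - t**3/3 + 2*log(t**3 + 2)/3 + C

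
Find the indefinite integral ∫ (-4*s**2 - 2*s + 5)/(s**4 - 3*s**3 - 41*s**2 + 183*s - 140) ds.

-35*log(s - 5)/16 + 67*log(s - 4)/33 - log(s - 1)/96 + 59*log(s + 7)/352 + C

Factor the denominator: (s - 5)*(s - 4)*(s - 1)*(s + 7).
Partial-fraction decomposition: 59/(352*(s + 7)) - 1/(96*(s - 1)) + 67/(33*(s - 4)) - 35/(16*(s - 5)).
Integrate each term: A/(s−a) contributes A·log|s−a|.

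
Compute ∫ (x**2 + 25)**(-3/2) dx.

x/(25*sqrt(x**2 + 25)) + C

Substitute x = 5·tan(θ), so dx = 5·sec(θ)^2 dθ and the radical becomes sqrt(x**2 + 25) = 5·sec(θ) by the Pythagorean identity.
Integrate the resulting trig expression in θ, then back-substitute tan(θ) = x/5, sec(θ) = sqrt(x**2 + 25)/5 (absorbing any constant into C).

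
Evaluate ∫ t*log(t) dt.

t**2*log(t)/2 - t**2/4 + C

Use integration by parts with u = log(t), dv = t dt.
Then du = 1/t dt and v = t**2/2.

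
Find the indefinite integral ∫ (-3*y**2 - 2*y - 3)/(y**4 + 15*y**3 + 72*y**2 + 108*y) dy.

-log(y)/36 + 8*log(y + 3)/9 - 31*log(y + 6)/36 + 11/(2*y + 12) + C

Factor the denominator: y*(y + 3)*(y + 6)**2.
Partial-fraction decomposition: -31/(36*(y + 6)) - 11/(2*(y + 6)**2) + 8/(9*(y + 3)) - 1/(36*y).
Integrate each term; A/(y−a) gives A·log|y−a|; A/(y−a)² gives −A/(y−a).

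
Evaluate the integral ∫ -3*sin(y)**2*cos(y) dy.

Let u = sin(y), so du = (cos(y)) dy.
Rewriting, the integral becomes -3·∫ u^2 du = -3·u^3/3.
Substituting back, u = sin(y).

-sin(y)**3 + C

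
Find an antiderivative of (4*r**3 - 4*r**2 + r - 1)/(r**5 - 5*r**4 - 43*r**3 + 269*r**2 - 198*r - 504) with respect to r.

Factor the denominator: (r - 6)*(r - 4)*(r - 3)*(r + 1)*(r + 7).
Partial-fraction decomposition: -394/(2145*(r + 7)) + 1/(84*(r + 1)) + 37/(60*(r - 3)) - 39/(22*(r - 4)) + 725/(546*(r - 6)).
Integrate each term: A/(r−a) contributes A·log|r−a|.

725*log(r - 6)/546 - 39*log(r - 4)/22 + 37*log(r - 3)/60 + log(r + 1)/84 - 394*log(r + 7)/2145 + C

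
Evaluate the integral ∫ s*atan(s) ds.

s**2*atan(s)/2 - s/2 + atan(s)/2 + C

Use integration by parts with u = arctan(s), dv = s ds.
Then du = 1/(s**2 + 1) ds.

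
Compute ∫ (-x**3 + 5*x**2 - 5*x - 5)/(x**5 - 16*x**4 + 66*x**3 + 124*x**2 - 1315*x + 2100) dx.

-69*log(x - 7)/88 + 20*log(x - 5)/27 + log(x - 3)/56 + 53*log(x + 4)/2079 - 5/(6*x - 30) + C

Factor the denominator: (x - 7)*(x - 5)**2*(x - 3)*(x + 4).
Partial-fraction decomposition: 53/(2079*(x + 4)) + 1/(56*(x - 3)) + 20/(27*(x - 5)) + 5/(6*(x - 5)**2) - 69/(88*(x - 7)).
Integrate each term; A/(x−a) gives A·log|x−a|; A/(x−a)² gives −A/(x−a).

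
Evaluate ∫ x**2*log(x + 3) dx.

Use integration by parts with u = log(x + 3), dv = x**2 dx.
Then du = 1/(x + 3) dx and v = x**3/3.

x**3*log(x + 3)/3 - x**3/9 + x**2/2 - 3*x + 9*log(x + 3) + C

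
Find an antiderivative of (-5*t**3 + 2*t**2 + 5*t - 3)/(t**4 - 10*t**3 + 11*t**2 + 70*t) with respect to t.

-3*log(t)/70 - 1585*log(t - 7)/126 + 79*log(t - 5)/10 - 5*log(t + 2)/18 + C

Factor the denominator: t*(t - 7)*(t - 5)*(t + 2).
Partial-fraction decomposition: -5/(18*(t + 2)) + 79/(10*(t - 5)) - 1585/(126*(t - 7)) - 3/(70*t).
Integrate each term: A/(t−a) contributes A·log|t−a|.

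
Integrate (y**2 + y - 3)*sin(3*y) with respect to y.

Use integration by parts with u = y**2 + y - 3, dv = sin(3*y) dy, so v = -cos(3*y)/3.
Apply parts 2 times (tabular method): alternate signs, differentiate u down to 0, integrate dv up.

-y**2*cos(3*y)/3 + 2*y*sin(3*y)/9 - y*cos(3*y)/3 + sin(3*y)/9 + 29*cos(3*y)/27 + C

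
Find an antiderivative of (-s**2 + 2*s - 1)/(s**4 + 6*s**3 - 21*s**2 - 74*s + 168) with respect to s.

Factor the denominator: (s - 3)*(s - 2)*(s + 4)*(s + 7).
Partial-fraction decomposition: 32/(135*(s + 7)) - 25/(126*(s + 4)) + 1/(54*(s - 2)) - 2/(35*(s - 3)).
Integrate each term: A/(s−a) contributes A·log|s−a|.

-2*log(s - 3)/35 + log(s - 2)/54 - 25*log(s + 4)/126 + 32*log(s + 7)/135 + C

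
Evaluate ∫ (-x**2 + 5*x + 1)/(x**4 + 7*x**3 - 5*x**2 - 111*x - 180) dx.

5*log(x - 4)/441 - 269*log(x + 3)/196 + 49*log(x + 5)/36 - 23/(14*x + 42) + C

Factor the denominator: (x - 4)*(x + 3)**2*(x + 5).
Partial-fraction decomposition: 49/(36*(x + 5)) - 269/(196*(x + 3)) + 23/(14*(x + 3)**2) + 5/(441*(x - 4)).
Integrate each term; A/(x−a) gives A·log|x−a|; A/(x−a)² gives −A/(x−a).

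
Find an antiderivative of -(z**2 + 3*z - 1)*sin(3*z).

Use integration by parts with u = z**2 + 3*z - 1, dv = -sin(3*z) dz, so v = cos(3*z)/3.
Apply parts 2 times (tabular method): alternate signs, differentiate u down to 0, integrate dv up.

z**2*cos(3*z)/3 - 2*z*sin(3*z)/9 + z*cos(3*z) - sin(3*z)/3 - 11*cos(3*z)/27 + C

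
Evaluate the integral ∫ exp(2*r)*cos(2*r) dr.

Let I denote the integral. Integrate by parts with u = cos(2*r), dv = exp(2*r) dr, so v = exp(2*r)/2: I = exp(2*r)*cos(2*r)/2 + ∫ exp(2*r)*sin(2*r) dr.
Apply parts again with u = sin(2*r), dv = exp(2*r) dr: ∫ exp(2*r)*sin(2*r) dr = exp(2*r)*sin(2*r)/2 − I. Substituting back brings back I: I = exp(2*r)*sin(2*r)/2 + exp(2*r)*cos(2*r)/2 − I.
Solving for I: (1 + 1)·I equals the remaining terms, so I = (1/2)·(exp(2*r)*sin(2*r)/2 + exp(2*r)*cos(2*r)/2).

exp(2*r)*sin(2*r)/4 + exp(2*r)*cos(2*r)/4 + C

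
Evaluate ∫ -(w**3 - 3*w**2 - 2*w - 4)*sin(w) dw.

Use integration by parts with u = w**3 - 3*w**2 - 2*w - 4, dv = -sin(w) dw, so v = cos(w).
Apply parts 3 times (tabular method): alternate signs, differentiate u down to 0, integrate dv up.

w**3*cos(w) - 3*w**2*sin(w) - 3*w**2*cos(w) + 6*w*sin(w) - 8*w*cos(w) + 8*sin(w) + 2*cos(w) + C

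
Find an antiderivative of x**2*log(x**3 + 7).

x**3*log(x**3 + 7)/3 - x**3/3 + 7*log(x**3 + 7)/3 + C

Let u = x**3 + 7, so du = (3*x**2) dx.
The integral becomes (1/3)·∫ log(u) du; integrate by parts with u′=log(u), dv′=du.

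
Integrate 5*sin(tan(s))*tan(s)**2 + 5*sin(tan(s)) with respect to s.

-5*cos(tan(s)) + C

Let u = tan(s), so du = (tan(s)**2 + 1) ds.
Rewriting, the integral becomes 5·∫ sin(u) du = 5·-cos(u).
Substituting back, u = tan(s).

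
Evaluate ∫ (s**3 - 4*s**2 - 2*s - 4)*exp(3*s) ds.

Use integration by parts with u = s**3 - 4*s**2 - 2*s - 4, dv = exp(3*s) ds, so v = exp(3*s)/3.
Apply parts 3 times (tabular method): alternate signs, differentiate u down to 0, integrate dv up.

(9*s**3 - 45*s**2 + 12*s - 40)*exp(3*s)/27 + C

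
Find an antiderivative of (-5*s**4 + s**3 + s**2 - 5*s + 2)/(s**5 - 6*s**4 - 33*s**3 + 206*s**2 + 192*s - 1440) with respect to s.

Factor the denominator: (s - 6)*(s - 4)**2*(s + 3)*(s + 5).
Partial-fraction decomposition: -533/(297*(s + 5)) + 29/(63*(s + 3)) + 2293/(189*(s - 4)) + 29/(3*(s - 4)**2) - 1564/(99*(s - 6)).
Integrate each term; A/(s−a) gives A·log|s−a|; A/(s−a)² gives −A/(s−a).

-1564*log(s - 6)/99 + 2293*log(s - 4)/189 + 29*log(s + 3)/63 - 533*log(s + 5)/297 - 29/(3*s - 12) + C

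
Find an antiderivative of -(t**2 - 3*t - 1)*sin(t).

t**2*cos(t) - 2*t*sin(t) - 3*t*cos(t) + 3*sin(t) - 3*cos(t) + C

Use integration by parts with u = t**2 - 3*t - 1, dv = -sin(t) dt, so v = cos(t).
Apply parts 2 times (tabular method): alternate signs, differentiate u down to 0, integrate dv up.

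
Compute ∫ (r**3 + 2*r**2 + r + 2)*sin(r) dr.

-r**3*cos(r) + 3*r**2*sin(r) - 2*r**2*cos(r) + 4*r*sin(r) + 5*r*cos(r) - 5*sin(r) + 2*cos(r) + C

Use integration by parts with u = r**3 + 2*r**2 + r + 2, dv = sin(r) dr, so v = -cos(r).
Apply parts 3 times (tabular method): alternate signs, differentiate u down to 0, integrate dv up.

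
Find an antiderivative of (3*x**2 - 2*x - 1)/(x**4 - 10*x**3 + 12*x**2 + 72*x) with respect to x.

-log(x)/72 + 151*log(x - 6)/1152 - 15*log(x + 2)/128 - 95/(48*x - 288) + C

Factor the denominator: x*(x - 6)**2*(x + 2).
Partial-fraction decomposition: -15/(128*(x + 2)) + 151/(1152*(x - 6)) + 95/(48*(x - 6)**2) - 1/(72*x).
Integrate each term; A/(x−a) gives A·log|x−a|; A/(x−a)² gives −A/(x−a).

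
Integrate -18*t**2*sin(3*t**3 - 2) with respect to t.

2*cos(3*t**3 - 2) + C

Let u = 3*t**3 - 2, so du = (9*t**2) dt.
Rewriting, the integral becomes -2·∫ sin(u) du = -2·-cos(u).
Substituting back, u = 3*t**3 - 2.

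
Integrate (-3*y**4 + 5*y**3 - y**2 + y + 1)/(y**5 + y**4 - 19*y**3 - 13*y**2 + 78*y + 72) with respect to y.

-17781*log(y - 3)/19600 - 3*log(y + 1)/16 + 93*log(y + 2)/50 - 369*log(y + 4)/98 + 113/(140*y - 420) + C

Factor the denominator: (y - 3)**2*(y + 1)*(y + 2)*(y + 4).
Partial-fraction decomposition: -369/(98*(y + 4)) + 93/(50*(y + 2)) - 3/(16*(y + 1)) - 17781/(19600*(y - 3)) - 113/(140*(y - 3)**2).
Integrate each term; A/(y−a) gives A·log|y−a|; A/(y−a)² gives −A/(y−a).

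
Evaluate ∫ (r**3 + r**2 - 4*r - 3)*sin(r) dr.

Use integration by parts with u = r**3 + r**2 - 4*r - 3, dv = sin(r) dr, so v = -cos(r).
Apply parts 3 times (tabular method): alternate signs, differentiate u down to 0, integrate dv up.

-r**3*cos(r) + 3*r**2*sin(r) - r**2*cos(r) + 2*r*sin(r) + 10*r*cos(r) - 10*sin(r) + 5*cos(r) + C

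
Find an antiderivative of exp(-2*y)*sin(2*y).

-exp(-2*y)*sin(2*y)/4 - exp(-2*y)*cos(2*y)/4 + C

Let I denote the integral. Integrate by parts with u = sin(2*y), dv = exp(-2*y) dy, so v = -exp(-2*y)/2: I = -exp(-2*y)*sin(2*y)/2 + ∫ exp(-2*y)*cos(2*y) dy.
Apply parts again with u = cos(2*y), dv = exp(-2*y) dy: ∫ exp(-2*y)*cos(2*y) dy = -exp(-2*y)*cos(2*y)/2 − I. Substituting back brings back I: I = -exp(-2*y)*sin(2*y)/2 - exp(-2*y)*cos(2*y)/2 − I.
Solving for I: (1 + 1)·I equals the remaining terms, so I = (1/2)·(-exp(-2*y)*sin(2*y)/2 - exp(-2*y)*cos(2*y)/2).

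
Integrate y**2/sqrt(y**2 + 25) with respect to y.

Substitute y = 5·tan(θ), so dy = 5·sec(θ)^2 dθ and the radical becomes sqrt(y**2 + 25) = 5·sec(θ) by the Pythagorean identity.
Integrate the resulting trig expression in θ, then back-substitute tan(θ) = y/5, sec(θ) = sqrt(y**2 + 25)/5 (absorbing any constant into C).

y*sqrt(y**2 + 25)/2 - 25*log(y + sqrt(y**2 + 25))/2 + C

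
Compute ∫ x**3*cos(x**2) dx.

Let u = x², du = 2x dx; rewrite as (1/2)∫ u^1·cos(1u) du.
Now integrate by parts 1 time.

x**2*sin(x**2)/2 + cos(x**2)/2 + C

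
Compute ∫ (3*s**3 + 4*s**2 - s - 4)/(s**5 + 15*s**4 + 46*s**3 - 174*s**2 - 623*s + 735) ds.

11*log(s - 3)/160 - log(s - 1)/384 - 137*log(s + 5)/96 + 871*log(s + 7)/640 - 83/(16*s + 112) + C

Factor the denominator: (s - 3)*(s - 1)*(s + 5)*(s + 7)**2.
Partial-fraction decomposition: 871/(640*(s + 7)) + 83/(16*(s + 7)**2) - 137/(96*(s + 5)) - 1/(384*(s - 1)) + 11/(160*(s - 3)).
Integrate each term; A/(s−a) gives A·log|s−a|; A/(s−a)² gives −A/(s−a).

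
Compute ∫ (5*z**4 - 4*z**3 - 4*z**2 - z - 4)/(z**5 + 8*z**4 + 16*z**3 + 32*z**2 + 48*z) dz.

Factor the denominator: z*(z + 2)*(z + 6)*(z**2 + 4).
Partial-fraction decomposition: -(38*z + 77)/(40*(z**2 + 4)) + 3601/(480*(z + 6)) - 47/(32*(z + 2)) - 1/(12*z).
Integrate each term; A/(z−a) gives A·log|z−a|; the (Bz+D)/(z²+p²) term gives a log and an atan.

-log(z)/12 - 47*log(z + 2)/32 + 3601*log(z + 6)/480 - 19*log(z**2 + 4)/40 - 77*atan(z/2)/80 + C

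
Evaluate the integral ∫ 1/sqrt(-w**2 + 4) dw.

asin(w/2) + C

Substitute w = 2·sin(θ), so dw = 2·cos(θ) dθ and the radical becomes sqrt(-w**2 + 4) = 2·cos(θ) by the Pythagorean identity.
Integrate the resulting trig expression in θ, then back-substitute θ = asin(w/2), sin(θ) = w/2, cos(θ) = sqrt(-w**2 + 4)/2 (absorbing any constant into C).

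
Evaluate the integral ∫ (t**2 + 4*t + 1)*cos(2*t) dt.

Use integration by parts with u = t**2 + 4*t + 1, dv = cos(2*t) dt, so v = sin(2*t)/2.
Apply parts 2 times (tabular method): alternate signs, differentiate u down to 0, integrate dv up.

t**2*sin(2*t)/2 + 2*t*sin(2*t) + t*cos(2*t)/2 + sin(2*t)/4 + cos(2*t) + C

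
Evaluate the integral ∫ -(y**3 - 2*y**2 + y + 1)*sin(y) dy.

Use integration by parts with u = y**3 - 2*y**2 + y + 1, dv = -sin(y) dy, so v = cos(y).
Apply parts 3 times (tabular method): alternate signs, differentiate u down to 0, integrate dv up.

y**3*cos(y) - 3*y**2*sin(y) - 2*y**2*cos(y) + 4*y*sin(y) - 5*y*cos(y) + 5*sin(y) + 5*cos(y) + C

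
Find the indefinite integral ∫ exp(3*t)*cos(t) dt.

Let I denote the integral. Integrate by parts with u = cos(t), dv = exp(3*t) dt, so v = exp(3*t)/3: I = exp(3*t)*cos(t)/3 + (1/3)·∫ exp(3*t)*sin(t) dt.
Apply parts again with u = sin(t), dv = exp(3*t) dt: ∫ exp(3*t)*sin(t) dt = exp(3*t)*sin(t)/3 − (1/3)·I. Substituting back brings back I: I = exp(3*t)*sin(t)/9 + exp(3*t)*cos(t)/3 − (1/9)·I.
Solving for I: (1 + 1/9)·I equals the remaining terms, so I = (9/10)·(exp(3*t)*sin(t)/9 + exp(3*t)*cos(t)/3).

exp(3*t)*sin(t)/10 + 3*exp(3*t)*cos(t)/10 + C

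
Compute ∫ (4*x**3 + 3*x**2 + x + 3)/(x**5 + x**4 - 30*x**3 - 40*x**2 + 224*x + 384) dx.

13753*log(x - 4)/56448 - 19*log(x + 2)/72 + 81*log(x + 3)/49 - 209*log(x + 4)/128 - 311/(336*x - 1344) + C

Factor the denominator: (x - 4)**2*(x + 2)*(x + 3)*(x + 4).
Partial-fraction decomposition: -209/(128*(x + 4)) + 81/(49*(x + 3)) - 19/(72*(x + 2)) + 13753/(56448*(x - 4)) + 311/(336*(x - 4)**2).
Integrate each term; A/(x−a) gives A·log|x−a|; A/(x−a)² gives −A/(x−a).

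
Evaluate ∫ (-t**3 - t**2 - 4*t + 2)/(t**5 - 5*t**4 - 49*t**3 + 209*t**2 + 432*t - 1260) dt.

Factor the denominator: (t - 7)*(t - 5)*(t - 2)*(t + 3)*(t + 6).
Partial-fraction decomposition: 103/(1716*(t + 6)) - 2/(75*(t + 3)) - 3/(100*(t - 2)) + 7/(22*(t - 5)) - 209/(650*(t - 7)).
Integrate each term: A/(t−a) contributes A·log|t−a|.

-209*log(t - 7)/650 + 7*log(t - 5)/22 - 3*log(t - 2)/100 - 2*log(t + 3)/75 + 103*log(t + 6)/1716 + C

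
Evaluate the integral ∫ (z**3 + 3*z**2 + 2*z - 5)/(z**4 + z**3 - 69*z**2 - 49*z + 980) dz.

499*log(z - 7)/504 - 115*log(z - 4)/297 - 65*log(z + 5)/216 + 215*log(z + 7)/308 + C

Factor the denominator: (z - 7)*(z - 4)*(z + 5)*(z + 7).
Partial-fraction decomposition: 215/(308*(z + 7)) - 65/(216*(z + 5)) - 115/(297*(z - 4)) + 499/(504*(z - 7)).
Integrate each term: A/(z−a) contributes A·log|z−a|.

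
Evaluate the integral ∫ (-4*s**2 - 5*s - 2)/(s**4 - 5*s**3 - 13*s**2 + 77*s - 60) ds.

Factor the denominator: (s - 5)*(s - 3)*(s - 1)*(s + 4).
Partial-fraction decomposition: 46/(315*(s + 4)) - 11/(40*(s - 1)) + 53/(28*(s - 3)) - 127/(72*(s - 5)).
Integrate each term: A/(s−a) contributes A·log|s−a|.

-127*log(s - 5)/72 + 53*log(s - 3)/28 - 11*log(s - 1)/40 + 46*log(s + 4)/315 + C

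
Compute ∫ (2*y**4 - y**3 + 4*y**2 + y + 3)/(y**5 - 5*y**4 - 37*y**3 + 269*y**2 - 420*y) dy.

-log(y)/140 + 411*log(y - 5)/40 - 519*log(y - 4)/44 + 59*log(y - 3)/20 + 1779*log(y + 7)/3080 + C

Factor the denominator: y*(y - 5)*(y - 4)*(y - 3)*(y + 7).
Partial-fraction decomposition: 1779/(3080*(y + 7)) + 59/(20*(y - 3)) - 519/(44*(y - 4)) + 411/(40*(y - 5)) - 1/(140*y).
Integrate each term: A/(y−a) contributes A·log|y−a|.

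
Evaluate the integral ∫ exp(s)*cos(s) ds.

exp(s)*sin(s)/2 + exp(s)*cos(s)/2 + C

Let I denote the integral. Integrate by parts with u = cos(s), dv = exp(s) ds, so v = exp(s): I = exp(s)*cos(s) + ∫ exp(s)*sin(s) ds.
Apply parts again with u = sin(s), dv = exp(s) ds: ∫ exp(s)*sin(s) ds = exp(s)*sin(s) − I. Substituting back brings back I: I = exp(s)*sin(s) + exp(s)*cos(s) − I.
Solving for I: (1 + 1)·I equals the remaining terms, so I = (1/2)·(exp(s)*sin(s) + exp(s)*cos(s)).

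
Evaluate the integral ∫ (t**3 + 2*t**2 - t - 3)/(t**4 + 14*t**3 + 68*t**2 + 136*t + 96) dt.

15*log(t + 2)/32 - 31*log(t + 4)/8 + 141*log(t + 6)/32 + 1/(8*t + 16) + C

Factor the denominator: (t + 2)**2*(t + 4)*(t + 6).
Partial-fraction decomposition: 141/(32*(t + 6)) - 31/(8*(t + 4)) + 15/(32*(t + 2)) - 1/(8*(t + 2)**2).
Integrate each term; A/(t−a) gives A·log|t−a|; A/(t−a)² gives −A/(t−a).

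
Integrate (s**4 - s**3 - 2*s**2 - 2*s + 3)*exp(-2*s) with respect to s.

Use integration by parts with u = s**4 - s**3 - 2*s**2 - 2*s + 3, dv = exp(-2*s) ds, so v = -exp(-2*s)/2.
Apply parts 4 times (tabular method): alternate signs, differentiate u down to 0, integrate dv up.

(-4*s**4 - 4*s**3 + 2*s**2 + 10*s - 7)*exp(-2*s)/8 + C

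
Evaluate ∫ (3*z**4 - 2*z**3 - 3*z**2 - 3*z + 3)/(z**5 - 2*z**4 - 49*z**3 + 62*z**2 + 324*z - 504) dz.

Factor the denominator: (z - 7)*(z - 2)**2*(z + 3)*(z + 6).
Partial-fraction decomposition: 1411/(832*(z + 6)) - 47/(125*(z + 3)) - 439/(1600*(z - 2)) - 17/(200*(z - 2)**2) + 3176/(1625*(z - 7)).
Integrate each term; A/(z−a) gives A·log|z−a|; A/(z−a)² gives −A/(z−a).

3176*log(z - 7)/1625 - 439*log(z - 2)/1600 - 47*log(z + 3)/125 + 1411*log(z + 6)/832 + 17/(200*z - 400) + C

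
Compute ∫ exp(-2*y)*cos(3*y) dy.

Let I denote the integral. Integrate by parts with u = cos(3*y), dv = exp(-2*y) dy, so v = -exp(-2*y)/2: I = -exp(-2*y)*cos(3*y)/2 − (3/2)·∫ exp(-2*y)*sin(3*y) dy.
Apply parts again with u = sin(3*y), dv = exp(-2*y) dy: ∫ exp(-2*y)*sin(3*y) dy = -exp(-2*y)*sin(3*y)/2 + (3/2)·I. Substituting back brings back I: I = 3*exp(-2*y)*sin(3*y)/4 - exp(-2*y)*cos(3*y)/2 − (9/4)·I.
Solving for I: (1 + 9/4)·I equals the remaining terms, so I = (4/13)·(3*exp(-2*y)*sin(3*y)/4 - exp(-2*y)*cos(3*y)/2).

3*exp(-2*y)*sin(3*y)/13 - 2*exp(-2*y)*cos(3*y)/13 + C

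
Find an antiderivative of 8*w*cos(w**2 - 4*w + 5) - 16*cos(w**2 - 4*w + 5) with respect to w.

Let u = w**2 - 4*w + 5, so du = (2*w - 4) dw.
Rewriting, the integral becomes 4·∫ cos(u) du = 4·sin(u).
Substituting back, u = w**2 - 4*w + 5.

4*sin(w**2 - 4*w + 5) + C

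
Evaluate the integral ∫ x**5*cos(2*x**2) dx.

Let u = x², du = 2x dx; rewrite as (1/2)∫ u^2·cos(2u) du.
Now integrate by parts 2 times.

x**4*sin(2*x**2)/4 + x**2*cos(2*x**2)/4 - sin(2*x**2)/8 + C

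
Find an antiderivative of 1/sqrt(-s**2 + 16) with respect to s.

Substitute s = 4·sin(θ), so ds = 4·cos(θ) dθ and the radical becomes sqrt(-s**2 + 16) = 4·cos(θ) by the Pythagorean identity.
Integrate the resulting trig expression in θ, then back-substitute θ = asin(s/4), sin(θ) = s/4, cos(θ) = sqrt(-s**2 + 16)/4 (absorbing any constant into C).

asin(s/4) + C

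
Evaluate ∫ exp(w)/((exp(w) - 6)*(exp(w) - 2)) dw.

log(exp(w) - 6)/4 - log(exp(w) - 2)/4 + C

Let u = e^w, du = e^w dw.
The integral becomes ∫ du/((u-6)(u-2)); decompose into partial fractions.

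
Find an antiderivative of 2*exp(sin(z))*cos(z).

Let u = sin(z), so du = (cos(z)) dz.
Rewriting, the integral becomes 2·∫ e^u du = 2·e^u.
Substituting back, u = sin(z).

2*exp(sin(z)) + C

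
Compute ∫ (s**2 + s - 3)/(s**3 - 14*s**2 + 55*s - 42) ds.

53*log(s - 7)/6 - 39*log(s - 6)/5 - log(s - 1)/30 + C

Factor the denominator: (s - 7)*(s - 6)*(s - 1).
Partial-fraction decomposition: -1/(30*(s - 1)) - 39/(5*(s - 6)) + 53/(6*(s - 7)).
Integrate each term: A/(s−a) contributes A·log|s−a|.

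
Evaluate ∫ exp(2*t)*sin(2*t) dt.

exp(2*t)*sin(2*t)/4 - exp(2*t)*cos(2*t)/4 + C

Let I denote the integral. Integrate by parts with u = sin(2*t), dv = exp(2*t) dt, so v = exp(2*t)/2: I = exp(2*t)*sin(2*t)/2 − ∫ exp(2*t)*cos(2*t) dt.
Apply parts again with u = cos(2*t), dv = exp(2*t) dt: ∫ exp(2*t)*cos(2*t) dt = exp(2*t)*cos(2*t)/2 + I. Substituting back brings back I: I = exp(2*t)*sin(2*t)/2 - exp(2*t)*cos(2*t)/2 − I.
Solving for I: (1 + 1)·I equals the remaining terms, so I = (1/2)·(exp(2*t)*sin(2*t)/2 - exp(2*t)*cos(2*t)/2).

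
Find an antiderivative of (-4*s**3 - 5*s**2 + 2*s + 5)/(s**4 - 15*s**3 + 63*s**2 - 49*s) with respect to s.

Factor the denominator: s*(s - 7)**2*(s - 1).
Partial-fraction decomposition: -1/(18*(s - 1)) - 3389/(882*(s - 7)) - 799/(21*(s - 7)**2) - 5/(49*s).
Integrate each term; A/(s−a) gives A·log|s−a|; A/(s−a)² gives −A/(s−a).

-5*log(s)/49 - 3389*log(s - 7)/882 - log(s - 1)/18 + 799/(21*s - 147) + C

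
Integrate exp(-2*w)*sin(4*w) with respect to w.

Let I denote the integral. Integrate by parts with u = sin(4*w), dv = exp(-2*w) dw, so v = -exp(-2*w)/2: I = -exp(-2*w)*sin(4*w)/2 + 2·∫ exp(-2*w)*cos(4*w) dw.
Apply parts again with u = cos(4*w), dv = exp(-2*w) dw: ∫ exp(-2*w)*cos(4*w) dw = -exp(-2*w)*cos(4*w)/2 − 2·I. Substituting back brings back I: I = -exp(-2*w)*sin(4*w)/2 - exp(-2*w)*cos(4*w) − 4·I.
Solving for I: (1 + 4)·I equals the remaining terms, so I = (1/5)·(-exp(-2*w)*sin(4*w)/2 - exp(-2*w)*cos(4*w)).

-exp(-2*w)*sin(4*w)/10 - exp(-2*w)*cos(4*w)/5 + C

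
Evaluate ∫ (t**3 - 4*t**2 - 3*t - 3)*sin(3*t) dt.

-t**3*cos(3*t)/3 + t**2*sin(3*t)/3 + 4*t**2*cos(3*t)/3 - 8*t*sin(3*t)/9 + 11*t*cos(3*t)/9 - 11*sin(3*t)/27 + 19*cos(3*t)/27 + C

Use integration by parts with u = t**3 - 4*t**2 - 3*t - 3, dv = sin(3*t) dt, so v = -cos(3*t)/3.
Apply parts 3 times (tabular method): alternate signs, differentiate u down to 0, integrate dv up.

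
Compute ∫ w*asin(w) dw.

w**2*asin(w)/2 + w*sqrt(-w**2 + 1)/4 - asin(w)/4 + C

Use integration by parts with u = arcsin(w), dv = w dw.
Then du = 1/sqrt(-w**2 + 1) dw.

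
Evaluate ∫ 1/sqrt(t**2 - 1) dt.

Substitute t = sec(θ), so dt = sec(θ)*tan(θ) dθ and the radical becomes sqrt(t**2 - 1) = tan(θ) by the Pythagorean identity.
Integrate the resulting trig expression in θ, then back-substitute sec(θ) = t, tan(θ) = sqrt(t**2 - 1) (absorbing any constant into C).

log(t + sqrt(t**2 - 1)) + C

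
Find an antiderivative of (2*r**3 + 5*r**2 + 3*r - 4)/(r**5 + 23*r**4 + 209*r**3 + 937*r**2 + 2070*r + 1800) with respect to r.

-11*log(r + 3)/6 + 32*log(r + 4) + 31*log(r + 5)/2 - 137*log(r + 6)/3 + 72/(r + 5) + C

Factor the denominator: (r + 3)*(r + 4)*(r + 5)**2*(r + 6).
Partial-fraction decomposition: -137/(3*(r + 6)) + 31/(2*(r + 5)) - 72/(r + 5)**2 + 32/(r + 4) - 11/(6*(r + 3)).
Integrate each term; A/(r−a) gives A·log|r−a|; A/(r−a)² gives −A/(r−a).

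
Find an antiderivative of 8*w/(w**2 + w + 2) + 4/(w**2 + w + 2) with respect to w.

Let u = w**2 + w + 2, so du = (2*w + 1) dw.
Rewriting, the integral becomes 4·∫ 1/u du = 4·log(u).
Substituting back, u = w**2 + w + 2.

4*log(w**2 + w + 2) + C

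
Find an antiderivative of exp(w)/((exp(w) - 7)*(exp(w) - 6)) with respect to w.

log(exp(w) - 7) - log(exp(w) - 6) + C

Let u = e^w, du = e^w dw.
The integral becomes ∫ du/((u-7)(u-6)); decompose into partial fractions.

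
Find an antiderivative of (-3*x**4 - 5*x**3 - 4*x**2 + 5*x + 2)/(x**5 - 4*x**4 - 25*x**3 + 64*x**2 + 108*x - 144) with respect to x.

-127*log(x - 6)/30 + 397*log(x - 3)/210 - log(x - 1)/30 + 2*log(x + 2)/15 - 53*log(x + 4)/70 + C

Factor the denominator: (x - 6)*(x - 3)*(x - 1)*(x + 2)*(x + 4).
Partial-fraction decomposition: -53/(70*(x + 4)) + 2/(15*(x + 2)) - 1/(30*(x - 1)) + 397/(210*(x - 3)) - 127/(30*(x - 6)).
Integrate each term: A/(x−a) contributes A·log|x−a|.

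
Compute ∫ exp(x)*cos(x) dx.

exp(x)*sin(x)/2 + exp(x)*cos(x)/2 + C

Let I denote the integral. Integrate by parts with u = cos(x), dv = exp(x) dx, so v = exp(x): I = exp(x)*cos(x) + ∫ exp(x)*sin(x) dx.
Apply parts again with u = sin(x), dv = exp(x) dx: ∫ exp(x)*sin(x) dx = exp(x)*sin(x) − I. Substituting back brings back I: I = exp(x)*sin(x) + exp(x)*cos(x) − I.
Solving for I: (1 + 1)·I equals the remaining terms, so I = (1/2)·(exp(x)*sin(x) + exp(x)*cos(x)).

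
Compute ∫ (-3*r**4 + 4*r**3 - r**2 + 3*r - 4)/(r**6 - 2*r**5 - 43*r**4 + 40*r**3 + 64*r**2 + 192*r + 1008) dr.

Factor the denominator: (r - 7)*(r - 3)*(r + 2)*(r + 6)*(r**2 + 4).
Partial-fraction decomposition: -(81*r + 620)/(5512*(r**2 + 4)) + 37/(144*(r + 6)) - 47/(720*(r + 2)) + 139/(2340*(r - 3)) - 451/(1908*(r - 7)).
Integrate each term; A/(r−a) gives A·log|r−a|; the (Br+D)/(r²+p²) term gives a log and an atan.

-451*log(r - 7)/1908 + 139*log(r - 3)/2340 - 47*log(r + 2)/720 + 37*log(r + 6)/144 - 81*log(r**2 + 4)/11024 - 155*atan(r/2)/2756 + C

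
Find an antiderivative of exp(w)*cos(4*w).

Let I denote the integral. Integrate by parts with u = cos(4*w), dv = exp(w) dw, so v = exp(w): I = exp(w)*cos(4*w) + 4·∫ exp(w)*sin(4*w) dw.
Apply parts again with u = sin(4*w), dv = exp(w) dw: ∫ exp(w)*sin(4*w) dw = exp(w)*sin(4*w) − 4·I. Substituting back brings back I: I = 4*exp(w)*sin(4*w) + exp(w)*cos(4*w) − 16·I.
Solving for I: (1 + 16)·I equals the remaining terms, so I = (1/17)·(4*exp(w)*sin(4*w) + exp(w)*cos(4*w)).

4*exp(w)*sin(4*w)/17 + exp(w)*cos(4*w)/17 + C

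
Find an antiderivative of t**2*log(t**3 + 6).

t**3*log(t**3 + 6)/3 - t**3/3 + 2*log(t**3 + 6) + C

Let u = t**3 + 6, so du = (3*t**2) dt.
The integral becomes (1/3)·∫ log(u) du; integrate by parts with u′=log(u), dv′=du.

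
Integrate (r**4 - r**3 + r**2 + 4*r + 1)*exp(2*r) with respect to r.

(4*r**4 - 12*r**3 + 22*r**2 - 6*r + 7)*exp(2*r)/8 + C

Use integration by parts with u = r**4 - r**3 + r**2 + 4*r + 1, dv = exp(2*r) dr, so v = exp(2*r)/2.
Apply parts 4 times (tabular method): alternate signs, differentiate u down to 0, integrate dv up.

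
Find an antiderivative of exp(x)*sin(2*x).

exp(x)*sin(2*x)/5 - 2*exp(x)*cos(2*x)/5 + C

Let I denote the integral. Integrate by parts with u = sin(2*x), dv = exp(x) dx, so v = exp(x): I = exp(x)*sin(2*x) − 2·∫ exp(x)*cos(2*x) dx.
Apply parts again with u = cos(2*x), dv = exp(x) dx: ∫ exp(x)*cos(2*x) dx = exp(x)*cos(2*x) + 2·I. Substituting back brings back I: I = exp(x)*sin(2*x) - 2*exp(x)*cos(2*x) − 4·I.
Solving for I: (1 + 4)·I equals the remaining terms, so I = (1/5)·(exp(x)*sin(2*x) - 2*exp(x)*cos(2*x)).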